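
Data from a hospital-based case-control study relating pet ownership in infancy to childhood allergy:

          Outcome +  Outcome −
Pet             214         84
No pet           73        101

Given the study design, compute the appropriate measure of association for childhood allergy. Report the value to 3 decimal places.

3.525

Cells: a = 214, b = 84, c = 73, d = 101.
This is a hospital-based case-control study: participants were sampled on outcome status, so risks in the source population cannot be estimated directly — relative risk is not valid here. The odds ratio is the appropriate measure.
OR = (a·d)/(b·c) = (214 × 101) / (84 × 73) = 21614 / 6132 = 3.52479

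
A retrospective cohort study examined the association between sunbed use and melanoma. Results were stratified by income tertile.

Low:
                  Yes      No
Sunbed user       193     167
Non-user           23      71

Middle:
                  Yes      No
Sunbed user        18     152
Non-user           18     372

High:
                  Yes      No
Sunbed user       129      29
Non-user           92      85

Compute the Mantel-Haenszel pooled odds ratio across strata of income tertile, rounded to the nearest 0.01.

OR_MH = Σ(aᵢdᵢ/nᵢ) / Σ(bᵢcᵢ/nᵢ), where nᵢ is the stratum total.
Stratum 1 (Low): n = 454; a·d/n = 193·71/454 = 30.1828; b·c/n = 167·23/454 = 8.4604
Stratum 2 (Middle): n = 560; a·d/n = 18·372/560 = 11.9571; b·c/n = 152·18/560 = 4.8857
Stratum 3 (High): n = 335; a·d/n = 129·85/335 = 32.7313; b·c/n = 29·92/335 = 7.9642
OR_MH = (30.1828 + 11.9571 + 32.7313) / (8.4604 + 4.8857 + 7.9642) = 74.8713 / 21.3102 = 3.51339

3.51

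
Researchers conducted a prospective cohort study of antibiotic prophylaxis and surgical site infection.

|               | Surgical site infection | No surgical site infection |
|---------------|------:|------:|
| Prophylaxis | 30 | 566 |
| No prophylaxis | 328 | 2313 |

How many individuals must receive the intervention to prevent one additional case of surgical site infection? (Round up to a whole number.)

Risk in treated group = 30/596 = 0.05034; risk in control = 328/2641 = 0.12420.
Absolute risk reduction = 0.12420 − 0.05034 = 0.07386
NNT = 1 / ARR = 1 / 0.07386 = 13.539 → round up → 14

14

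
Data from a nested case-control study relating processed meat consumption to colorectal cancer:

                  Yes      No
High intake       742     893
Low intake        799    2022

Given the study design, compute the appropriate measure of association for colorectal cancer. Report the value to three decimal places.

2.103

Cells: a = 742, b = 893, c = 799, d = 2022.
This is a nested case-control study: participants were sampled on outcome status, so risks in the source population cannot be estimated directly — relative risk is not valid here. The odds ratio is the appropriate measure.
OR = (a·d)/(b·c) = (742 × 2022) / (893 × 799) = 1500324 / 713507 = 2.10275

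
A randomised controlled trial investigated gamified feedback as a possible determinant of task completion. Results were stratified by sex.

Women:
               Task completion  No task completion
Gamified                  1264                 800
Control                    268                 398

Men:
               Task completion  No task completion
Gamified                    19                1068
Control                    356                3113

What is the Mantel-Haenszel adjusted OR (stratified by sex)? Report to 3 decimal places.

1.218

OR_MH = Σ(aᵢdᵢ/nᵢ) / Σ(bᵢcᵢ/nᵢ), where nᵢ is the stratum total.
Stratum 1 (Women): n = 2730; a·d/n = 1264·398/2730 = 184.2755; b·c/n = 800·268/2730 = 78.5348
Stratum 2 (Men): n = 4556; a·d/n = 19·3113/4556 = 12.9822; b·c/n = 1068·356/4556 = 83.4522
OR_MH = (184.2755 + 12.9822) / (78.5348 + 83.4522) = 197.2577 / 161.9869 = 1.21774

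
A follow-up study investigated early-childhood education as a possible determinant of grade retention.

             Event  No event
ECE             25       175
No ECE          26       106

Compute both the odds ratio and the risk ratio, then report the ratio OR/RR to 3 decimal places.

Cells: a = 25, b = 175, c = 26, d = 106.
OR = (25·106)/(175·26) = 2650/4550 = 0.58242
Risk in exposed = 25/200 = 0.12500; risk in unexposed = 26/132 = 0.19697; RR = 0.63462
OR/RR = 0.58242 / 0.63462 = 0.91775
The outcome is not rare, so the OR lies further from 1 than the RR.

0.918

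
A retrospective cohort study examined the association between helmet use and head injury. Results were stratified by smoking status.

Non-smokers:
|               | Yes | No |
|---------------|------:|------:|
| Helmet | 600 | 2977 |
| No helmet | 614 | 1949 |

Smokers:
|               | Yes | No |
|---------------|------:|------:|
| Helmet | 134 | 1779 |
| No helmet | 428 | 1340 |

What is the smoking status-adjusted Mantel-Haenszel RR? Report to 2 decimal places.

0.54

RR_MH = Σ(aᵢ·n₀ᵢ/nᵢ) / Σ(cᵢ·n₁ᵢ/nᵢ), with n₁ᵢ = aᵢ+bᵢ (exposed), n₀ᵢ = cᵢ+dᵢ (unexposed), nᵢ = n₁ᵢ+n₀ᵢ.
Stratum 1 (Non-smokers): n₁ = 3577, n₀ = 2563, n = 6140; a·n₀/n = 600·2563/6140 = 250.4560; c·n₁/n = 614·3577/6140 = 357.7000
Stratum 2 (Smokers): n₁ = 1913, n₀ = 1768, n = 3681; a·n₀/n = 134·1768/3681 = 64.3608; c·n₁/n = 428·1913/3681 = 222.4298
RR_MH = (250.4560 + 64.3608) / (357.7000 + 222.4298) = 314.8168 / 580.1298 = 0.54267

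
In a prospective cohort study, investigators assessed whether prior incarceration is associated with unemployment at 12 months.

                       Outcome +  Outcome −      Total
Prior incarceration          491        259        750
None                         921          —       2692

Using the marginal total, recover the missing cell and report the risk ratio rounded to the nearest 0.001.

The missing cell is in the unexposed row: 2692 − 921 = 1771.
So a = 491, b = 259, c = 921, d = 1771.
RR = [a/(a+b)] / [c/(c+d)] = (491/750) / (921/2692) = 0.65467/0.34212 = 1.91353

1.914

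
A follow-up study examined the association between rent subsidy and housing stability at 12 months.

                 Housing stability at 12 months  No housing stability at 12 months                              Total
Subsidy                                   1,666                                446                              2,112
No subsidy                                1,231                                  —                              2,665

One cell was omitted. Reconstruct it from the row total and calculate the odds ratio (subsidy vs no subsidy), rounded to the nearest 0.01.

4.35

The missing cell is in the unexposed row: 2665 − 1231 = 1434.
So a = 1666, b = 446, c = 1231, d = 1434.
OR = (a·d)/(b·c) = (1666 × 1434) / (446 × 1231) = 2389044 / 549026 = 4.35142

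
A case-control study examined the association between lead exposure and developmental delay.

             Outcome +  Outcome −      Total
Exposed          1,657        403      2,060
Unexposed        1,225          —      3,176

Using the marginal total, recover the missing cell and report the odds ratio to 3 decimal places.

6.548

The missing cell is in the unexposed row: 3176 − 1225 = 1951.
So a = 1657, b = 403, c = 1225, d = 1951.
OR = (a·d)/(b·c) = (1657 × 1951) / (403 × 1225) = 3232807 / 493675 = 6.54845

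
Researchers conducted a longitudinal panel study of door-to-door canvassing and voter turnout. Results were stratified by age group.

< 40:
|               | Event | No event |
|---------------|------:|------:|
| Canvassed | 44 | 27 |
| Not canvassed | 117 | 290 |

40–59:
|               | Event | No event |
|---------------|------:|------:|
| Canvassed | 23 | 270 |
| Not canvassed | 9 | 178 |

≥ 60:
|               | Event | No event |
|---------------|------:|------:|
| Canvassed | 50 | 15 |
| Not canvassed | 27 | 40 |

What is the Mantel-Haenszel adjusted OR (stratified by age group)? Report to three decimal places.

3.418

OR_MH = Σ(aᵢdᵢ/nᵢ) / Σ(bᵢcᵢ/nᵢ), where nᵢ is the stratum total.
Stratum 1 (< 40): n = 478; a·d/n = 44·290/478 = 26.6946; b·c/n = 27·117/478 = 6.6088
Stratum 2 (40–59): n = 480; a·d/n = 23·178/480 = 8.5292; b·c/n = 270·9/480 = 5.0625
Stratum 3 (≥ 60): n = 132; a·d/n = 50·40/132 = 15.1515; b·c/n = 15·27/132 = 3.0682
OR_MH = (26.6946 + 8.5292 + 15.1515) / (6.6088 + 5.0625 + 3.0682) = 50.3752 / 14.7395 = 3.41771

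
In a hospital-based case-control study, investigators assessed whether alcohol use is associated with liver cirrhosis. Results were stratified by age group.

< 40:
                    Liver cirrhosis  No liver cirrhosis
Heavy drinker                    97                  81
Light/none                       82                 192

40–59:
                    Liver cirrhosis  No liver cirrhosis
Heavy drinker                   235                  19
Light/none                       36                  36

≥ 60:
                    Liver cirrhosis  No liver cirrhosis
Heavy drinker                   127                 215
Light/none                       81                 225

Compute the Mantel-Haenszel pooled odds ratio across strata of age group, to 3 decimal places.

OR_MH = Σ(aᵢdᵢ/nᵢ) / Σ(bᵢcᵢ/nᵢ), where nᵢ is the stratum total.
Stratum 1 (< 40): n = 452; a·d/n = 97·192/452 = 41.2035; b·c/n = 81·82/452 = 14.6947
Stratum 2 (40–59): n = 326; a·d/n = 235·36/326 = 25.9509; b·c/n = 19·36/326 = 2.0982
Stratum 3 (≥ 60): n = 648; a·d/n = 127·225/648 = 44.0972; b·c/n = 215·81/648 = 26.8750
OR_MH = (41.2035 + 25.9509 + 44.0972) / (14.6947 + 2.0982 + 26.8750) = 111.2517 / 43.6678 = 2.54768

2.548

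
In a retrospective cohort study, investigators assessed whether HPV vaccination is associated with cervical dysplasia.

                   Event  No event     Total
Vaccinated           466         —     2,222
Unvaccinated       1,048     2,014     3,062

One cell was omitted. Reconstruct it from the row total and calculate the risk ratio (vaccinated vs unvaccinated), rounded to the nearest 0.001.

The missing cell is in the exposed row: 2222 − 466 = 1756.
So a = 466, b = 1756, c = 1048, d = 2014.
RR = [a/(a+b)] / [c/(c+d)] = (466/2222) / (1048/3062) = 0.20972/0.34226 = 0.61275

0.613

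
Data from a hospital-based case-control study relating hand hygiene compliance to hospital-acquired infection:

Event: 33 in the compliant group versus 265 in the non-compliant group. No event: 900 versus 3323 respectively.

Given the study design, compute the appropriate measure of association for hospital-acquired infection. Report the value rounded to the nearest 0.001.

From the description: a = 33, b = 900, c = 265, d = 3323.
This is a hospital-based case-control study: participants were sampled on outcome status, so risks in the source population cannot be estimated directly — relative risk is not valid here. The odds ratio is the appropriate measure.
OR = (a·d)/(b·c) = (33 × 3323) / (900 × 265) = 109659 / 238500 = 0.45979

0.460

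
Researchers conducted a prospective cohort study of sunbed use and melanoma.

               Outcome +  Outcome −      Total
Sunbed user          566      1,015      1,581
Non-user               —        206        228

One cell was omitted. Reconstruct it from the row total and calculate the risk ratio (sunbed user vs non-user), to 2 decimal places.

3.71

The missing cell is in the unexposed row: 228 − 206 = 22.
So a = 566, b = 1015, c = 22, d = 206.
RR = [a/(a+b)] / [c/(c+d)] = (566/1581) / (22/228) = 0.35800/0.09649 = 3.71019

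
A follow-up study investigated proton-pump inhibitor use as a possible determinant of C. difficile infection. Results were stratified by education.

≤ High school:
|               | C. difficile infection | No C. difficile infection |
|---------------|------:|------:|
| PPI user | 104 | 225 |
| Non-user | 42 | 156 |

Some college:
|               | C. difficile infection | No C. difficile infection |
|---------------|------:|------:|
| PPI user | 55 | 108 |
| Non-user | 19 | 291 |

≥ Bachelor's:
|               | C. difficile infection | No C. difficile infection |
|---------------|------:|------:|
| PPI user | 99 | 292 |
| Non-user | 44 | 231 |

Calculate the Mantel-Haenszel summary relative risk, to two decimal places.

1.98

RR_MH = Σ(aᵢ·n₀ᵢ/nᵢ) / Σ(cᵢ·n₁ᵢ/nᵢ), with n₁ᵢ = aᵢ+bᵢ (exposed), n₀ᵢ = cᵢ+dᵢ (unexposed), nᵢ = n₁ᵢ+n₀ᵢ.
Stratum 1 (≤ High school): n₁ = 329, n₀ = 198, n = 527; a·n₀/n = 104·198/527 = 39.0740; c·n₁/n = 42·329/527 = 26.2201
Stratum 2 (Some college): n₁ = 163, n₀ = 310, n = 473; a·n₀/n = 55·310/473 = 36.0465; c·n₁/n = 19·163/473 = 6.5476
Stratum 3 (≥ Bachelor's): n₁ = 391, n₀ = 275, n = 666; a·n₀/n = 99·275/666 = 40.8784; c·n₁/n = 44·391/666 = 25.8318
RR_MH = (39.0740 + 36.0465 + 40.8784) / (26.2201 + 6.5476 + 25.8318) = 115.9989 / 58.5995 = 1.97952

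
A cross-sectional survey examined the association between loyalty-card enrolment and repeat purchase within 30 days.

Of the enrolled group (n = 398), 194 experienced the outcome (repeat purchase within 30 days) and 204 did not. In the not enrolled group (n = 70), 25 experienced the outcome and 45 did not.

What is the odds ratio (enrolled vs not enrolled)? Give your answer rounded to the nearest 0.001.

1.712

From the description: a = 194, b = 204, c = 25, d = 45.
OR = (a·d)/(b·c) = (194 × 45) / (204 × 25) = 8730 / 5100 = 1.71176
The odds of repeat purchase within 30 days are about 1.71 times as high in the enrolled group.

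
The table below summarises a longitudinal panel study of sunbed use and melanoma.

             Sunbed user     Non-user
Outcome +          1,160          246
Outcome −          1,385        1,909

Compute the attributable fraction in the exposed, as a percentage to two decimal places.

Reading the table with exposure as columns: a = 1160 (Sunbed user, case), b = 1385 (Sunbed user, non-case), c = 246 (Non-user, case), d = 1909.
Risk in exposed = 1160/2545 = 0.45580; risk in unexposed = 246/2155 = 0.11415.
RR = 0.45580/0.11415 = 3.99284
AR% = (RR − 1)/RR × 100 = (3.99284 − 1)/3.99284 × 100 = 74.9552%

74.96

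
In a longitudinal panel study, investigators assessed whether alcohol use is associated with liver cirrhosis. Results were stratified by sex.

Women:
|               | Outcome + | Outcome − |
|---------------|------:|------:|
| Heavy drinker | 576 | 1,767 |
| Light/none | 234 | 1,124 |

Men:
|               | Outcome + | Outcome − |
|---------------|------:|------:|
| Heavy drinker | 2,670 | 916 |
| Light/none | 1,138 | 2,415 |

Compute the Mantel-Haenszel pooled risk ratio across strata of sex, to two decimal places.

2.14

RR_MH = Σ(aᵢ·n₀ᵢ/nᵢ) / Σ(cᵢ·n₁ᵢ/nᵢ), with n₁ᵢ = aᵢ+bᵢ (exposed), n₀ᵢ = cᵢ+dᵢ (unexposed), nᵢ = n₁ᵢ+n₀ᵢ.
Stratum 1 (Women): n₁ = 2343, n₀ = 1358, n = 3701; a·n₀/n = 576·1358/3701 = 211.3504; c·n₁/n = 234·2343/3701 = 148.1389
Stratum 2 (Men): n₁ = 3586, n₀ = 3553, n = 7139; a·n₀/n = 2670·3553/7139 = 1328.8290; c·n₁/n = 1138·3586/7139 = 571.6302
RR_MH = (211.3504 + 1328.8290) / (148.1389 + 571.6302) = 1540.1794 / 719.7691 = 2.13982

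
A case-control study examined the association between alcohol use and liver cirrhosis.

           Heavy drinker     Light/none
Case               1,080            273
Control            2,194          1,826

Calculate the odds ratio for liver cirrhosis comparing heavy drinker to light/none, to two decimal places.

Reading the table with exposure as columns: a = 1080 (Heavy drinker, case), b = 2194 (Heavy drinker, non-case), c = 273 (Light/none, case), d = 1826.
OR = (a·d)/(b·c) = (1080 × 1826) / (2194 × 273) = 1972080 / 598962 = 3.29250
The odds of liver cirrhosis are about 3.29 times as high in the heavy drinker group.

3.29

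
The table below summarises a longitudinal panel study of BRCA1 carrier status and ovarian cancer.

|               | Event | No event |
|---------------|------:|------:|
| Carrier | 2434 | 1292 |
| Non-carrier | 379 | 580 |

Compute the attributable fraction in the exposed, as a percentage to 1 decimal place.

39.5

Cells: a = 2434, b = 1292, c = 379, d = 580.
Risk in exposed = 2434/3726 = 0.65325; risk in unexposed = 379/959 = 0.39520.
RR = 0.65325/0.39520 = 1.65294
AR% = (RR − 1)/RR × 100 = (1.65294 − 1)/1.65294 × 100 = 39.5017%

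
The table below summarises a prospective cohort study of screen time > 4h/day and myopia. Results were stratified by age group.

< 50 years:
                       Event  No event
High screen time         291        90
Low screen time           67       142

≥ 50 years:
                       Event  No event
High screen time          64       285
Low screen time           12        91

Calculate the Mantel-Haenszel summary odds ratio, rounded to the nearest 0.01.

OR_MH = Σ(aᵢdᵢ/nᵢ) / Σ(bᵢcᵢ/nᵢ), where nᵢ is the stratum total.
Stratum 1 (< 50 years): n = 590; a·d/n = 291·142/590 = 70.0373; b·c/n = 90·67/590 = 10.2203
Stratum 2 (≥ 50 years): n = 452; a·d/n = 64·91/452 = 12.8850; b·c/n = 285·12/452 = 7.5664
OR_MH = (70.0373 + 12.8850) / (10.2203 + 7.5664) = 82.9222 / 17.7867 = 4.66203

4.66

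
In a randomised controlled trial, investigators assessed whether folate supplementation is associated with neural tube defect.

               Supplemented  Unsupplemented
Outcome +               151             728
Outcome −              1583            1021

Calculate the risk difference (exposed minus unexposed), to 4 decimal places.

Reading the table with exposure as columns: a = 151 (Supplemented, case), b = 1583 (Supplemented, non-case), c = 728 (Unsupplemented, case), d = 1021.
Risk in exposed = 151/1734 = 0.087082; risk in unexposed = 728/1749 = 0.416238.
Risk difference = 0.087082 − 0.416238 = -0.329156

-0.3292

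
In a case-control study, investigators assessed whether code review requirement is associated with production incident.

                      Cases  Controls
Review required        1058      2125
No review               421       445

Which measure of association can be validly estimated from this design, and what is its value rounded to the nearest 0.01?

Cells: a = 1058, b = 2125, c = 421, d = 445.
This is a case-control study: participants were sampled on outcome status, so risks in the source population cannot be estimated directly — relative risk is not valid here. The odds ratio is the appropriate measure.
OR = (a·d)/(b·c) = (1058 × 445) / (2125 × 421) = 470810 / 894625 = 0.52627

0.53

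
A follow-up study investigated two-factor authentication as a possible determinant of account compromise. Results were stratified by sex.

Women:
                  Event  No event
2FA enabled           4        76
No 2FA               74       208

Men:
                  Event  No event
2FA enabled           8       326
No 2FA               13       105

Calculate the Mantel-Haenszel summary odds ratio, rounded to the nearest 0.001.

0.167

OR_MH = Σ(aᵢdᵢ/nᵢ) / Σ(bᵢcᵢ/nᵢ), where nᵢ is the stratum total.
Stratum 1 (Women): n = 362; a·d/n = 4·208/362 = 2.2983; b·c/n = 76·74/362 = 15.5359
Stratum 2 (Men): n = 452; a·d/n = 8·105/452 = 1.8584; b·c/n = 326·13/452 = 9.3761
OR_MH = (2.2983 + 1.8584) / (15.5359 + 9.3761) = 4.1567 / 24.9120 = 0.16686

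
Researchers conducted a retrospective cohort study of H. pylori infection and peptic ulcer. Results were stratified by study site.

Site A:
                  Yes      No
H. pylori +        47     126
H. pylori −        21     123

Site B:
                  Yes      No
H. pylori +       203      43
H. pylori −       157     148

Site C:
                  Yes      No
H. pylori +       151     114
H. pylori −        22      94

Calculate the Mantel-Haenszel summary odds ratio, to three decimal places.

4.047

OR_MH = Σ(aᵢdᵢ/nᵢ) / Σ(bᵢcᵢ/nᵢ), where nᵢ is the stratum total.
Stratum 1 (Site A): n = 317; a·d/n = 47·123/317 = 18.2366; b·c/n = 126·21/317 = 8.3470
Stratum 2 (Site B): n = 551; a·d/n = 203·148/551 = 54.5263; b·c/n = 43·157/551 = 12.2523
Stratum 3 (Site C): n = 381; a·d/n = 151·94/381 = 37.2546; b·c/n = 114·22/381 = 6.5827
OR_MH = (18.2366 + 54.5263 + 37.2546) / (8.3470 + 12.2523 + 6.5827) = 110.0175 / 27.1819 = 4.04745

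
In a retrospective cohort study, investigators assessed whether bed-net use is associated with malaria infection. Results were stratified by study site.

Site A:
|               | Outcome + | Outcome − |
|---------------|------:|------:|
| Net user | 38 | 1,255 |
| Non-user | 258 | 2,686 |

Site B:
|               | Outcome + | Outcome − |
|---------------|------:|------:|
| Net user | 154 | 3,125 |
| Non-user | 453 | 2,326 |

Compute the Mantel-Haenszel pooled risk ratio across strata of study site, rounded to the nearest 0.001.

0.300

RR_MH = Σ(aᵢ·n₀ᵢ/nᵢ) / Σ(cᵢ·n₁ᵢ/nᵢ), with n₁ᵢ = aᵢ+bᵢ (exposed), n₀ᵢ = cᵢ+dᵢ (unexposed), nᵢ = n₁ᵢ+n₀ᵢ.
Stratum 1 (Site A): n₁ = 1293, n₀ = 2944, n = 4237; a·n₀/n = 38·2944/4237 = 26.4036; c·n₁/n = 258·1293/4237 = 78.7335
Stratum 2 (Site B): n₁ = 3279, n₀ = 2779, n = 6058; a·n₀/n = 154·2779/6058 = 70.6448; c·n₁/n = 453·3279/6058 = 245.1943
RR_MH = (26.4036 + 70.6448) / (78.7335 + 245.1943) = 97.0484 / 323.9278 = 0.29960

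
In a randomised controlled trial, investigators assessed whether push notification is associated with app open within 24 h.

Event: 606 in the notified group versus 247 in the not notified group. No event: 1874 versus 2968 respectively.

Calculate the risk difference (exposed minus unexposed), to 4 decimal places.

0.1675

From the description: a = 606, b = 1874, c = 247, d = 2968.
Risk in exposed = 606/2480 = 0.244355; risk in unexposed = 247/3215 = 0.076827.
Risk difference = 0.244355 − 0.076827 = 0.167527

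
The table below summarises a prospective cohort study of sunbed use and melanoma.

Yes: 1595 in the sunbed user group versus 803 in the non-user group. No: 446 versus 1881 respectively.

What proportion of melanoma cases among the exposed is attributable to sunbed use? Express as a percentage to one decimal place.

61.7

From the description: a = 1595, b = 446, c = 803, d = 1881.
Risk in exposed = 1595/2041 = 0.78148; risk in unexposed = 803/2684 = 0.29918.
RR = 0.78148/0.29918 = 2.61207
AR% = (RR − 1)/RR × 100 = (2.61207 − 1)/2.61207 × 100 = 61.7162%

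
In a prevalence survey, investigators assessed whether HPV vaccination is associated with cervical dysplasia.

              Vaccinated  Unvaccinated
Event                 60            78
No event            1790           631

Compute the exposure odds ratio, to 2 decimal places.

0.27

Reading the table with exposure as columns: a = 60 (Vaccinated, case), b = 1790 (Vaccinated, non-case), c = 78 (Unvaccinated, case), d = 631.
OR = (a·d)/(b·c) = (60 × 631) / (1790 × 78) = 37860 / 139620 = 0.27116
Exposure is associated with lower odds of cervical dysplasia (OR = 0.27 < 1).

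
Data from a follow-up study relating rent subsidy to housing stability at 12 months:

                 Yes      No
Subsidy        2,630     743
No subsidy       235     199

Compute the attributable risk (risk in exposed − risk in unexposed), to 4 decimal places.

Cells: a = 2630, b = 743, c = 235, d = 199.
Risk in exposed = 2630/3373 = 0.779721; risk in unexposed = 235/434 = 0.541475.
Risk difference = 0.779721 − 0.541475 = 0.238247

0.2382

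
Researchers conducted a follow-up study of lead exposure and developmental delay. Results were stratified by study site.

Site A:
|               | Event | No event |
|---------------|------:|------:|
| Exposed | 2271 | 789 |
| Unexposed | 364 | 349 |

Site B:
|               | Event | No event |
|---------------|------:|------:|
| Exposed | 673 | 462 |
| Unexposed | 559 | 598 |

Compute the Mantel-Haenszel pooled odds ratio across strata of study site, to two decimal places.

OR_MH = Σ(aᵢdᵢ/nᵢ) / Σ(bᵢcᵢ/nᵢ), where nᵢ is the stratum total.
Stratum 1 (Site A): n = 3773; a·d/n = 2271·349/3773 = 210.0660; b·c/n = 789·364/3773 = 76.1187
Stratum 2 (Site B): n = 2292; a·d/n = 673·598/2292 = 175.5908; b·c/n = 462·559/2292 = 112.6780
OR_MH = (210.0660 + 175.5908) / (76.1187 + 112.6780) = 385.6567 / 188.7967 = 2.04271

2.04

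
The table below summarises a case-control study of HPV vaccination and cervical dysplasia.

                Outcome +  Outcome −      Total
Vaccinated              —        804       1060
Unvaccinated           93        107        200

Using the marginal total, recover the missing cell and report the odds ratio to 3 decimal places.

The missing cell is in the exposed row: 1060 − 804 = 256.
So a = 256, b = 804, c = 93, d = 107.
OR = (a·d)/(b·c) = (256 × 107) / (804 × 93) = 27392 / 74772 = 0.36634

0.366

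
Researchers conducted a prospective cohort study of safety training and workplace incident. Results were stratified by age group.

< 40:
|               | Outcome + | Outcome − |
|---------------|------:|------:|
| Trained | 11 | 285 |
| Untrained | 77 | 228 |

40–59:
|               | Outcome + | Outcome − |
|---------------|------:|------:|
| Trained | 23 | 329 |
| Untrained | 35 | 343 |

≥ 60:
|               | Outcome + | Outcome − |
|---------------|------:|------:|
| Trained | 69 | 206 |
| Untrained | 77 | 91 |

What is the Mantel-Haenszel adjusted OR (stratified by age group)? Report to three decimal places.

OR_MH = Σ(aᵢdᵢ/nᵢ) / Σ(bᵢcᵢ/nᵢ), where nᵢ is the stratum total.
Stratum 1 (< 40): n = 601; a·d/n = 11·228/601 = 4.1730; b·c/n = 285·77/601 = 36.5141
Stratum 2 (40–59): n = 730; a·d/n = 23·343/730 = 10.8068; b·c/n = 329·35/730 = 15.7740
Stratum 3 (≥ 60): n = 443; a·d/n = 69·91/443 = 14.1738; b·c/n = 206·77/443 = 35.8059
OR_MH = (4.1730 + 10.8068 + 14.1738) / (36.5141 + 15.7740 + 35.8059) = 29.1537 / 88.0940 = 0.33094

0.331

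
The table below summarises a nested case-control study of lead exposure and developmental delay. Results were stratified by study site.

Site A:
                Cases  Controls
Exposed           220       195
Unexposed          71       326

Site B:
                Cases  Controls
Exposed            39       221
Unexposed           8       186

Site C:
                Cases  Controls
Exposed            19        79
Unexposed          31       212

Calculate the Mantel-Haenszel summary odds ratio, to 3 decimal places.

OR_MH = Σ(aᵢdᵢ/nᵢ) / Σ(bᵢcᵢ/nᵢ), where nᵢ is the stratum total.
Stratum 1 (Site A): n = 812; a·d/n = 220·326/812 = 88.3251; b·c/n = 195·71/812 = 17.0505
Stratum 2 (Site B): n = 454; a·d/n = 39·186/454 = 15.9780; b·c/n = 221·8/454 = 3.8943
Stratum 3 (Site C): n = 341; a·d/n = 19·212/341 = 11.8123; b·c/n = 79·31/341 = 7.1818
OR_MH = (88.3251 + 15.9780 + 11.8123) / (17.0505 + 3.8943 + 7.1818) = 116.1154 / 28.1266 = 4.12832

4.128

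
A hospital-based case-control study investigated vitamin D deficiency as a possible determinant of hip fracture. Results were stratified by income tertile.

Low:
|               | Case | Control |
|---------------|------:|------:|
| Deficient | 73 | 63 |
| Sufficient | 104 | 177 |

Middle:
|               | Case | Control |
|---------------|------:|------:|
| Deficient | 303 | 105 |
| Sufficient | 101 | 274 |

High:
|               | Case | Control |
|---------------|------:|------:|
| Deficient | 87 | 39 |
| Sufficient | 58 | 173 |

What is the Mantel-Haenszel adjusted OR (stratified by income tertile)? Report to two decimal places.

5.03

OR_MH = Σ(aᵢdᵢ/nᵢ) / Σ(bᵢcᵢ/nᵢ), where nᵢ is the stratum total.
Stratum 1 (Low): n = 417; a·d/n = 73·177/417 = 30.9856; b·c/n = 63·104/417 = 15.7122
Stratum 2 (Middle): n = 783; a·d/n = 303·274/783 = 106.0307; b·c/n = 105·101/783 = 13.5441
Stratum 3 (High): n = 357; a·d/n = 87·173/357 = 42.1597; b·c/n = 39·58/357 = 6.3361
OR_MH = (30.9856 + 106.0307 + 42.1597) / (15.7122 + 13.5441 + 6.3361) = 179.1759 / 35.5924 = 5.03410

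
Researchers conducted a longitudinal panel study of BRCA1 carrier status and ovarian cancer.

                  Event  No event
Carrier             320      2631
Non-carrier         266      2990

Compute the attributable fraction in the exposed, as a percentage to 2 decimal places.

24.66

Cells: a = 320, b = 2631, c = 266, d = 2990.
Risk in exposed = 320/2951 = 0.10844; risk in unexposed = 266/3256 = 0.08170.
RR = 0.10844/0.08170 = 1.32734
AR% = (RR − 1)/RR × 100 = (1.32734 − 1)/1.32734 × 100 = 24.6616%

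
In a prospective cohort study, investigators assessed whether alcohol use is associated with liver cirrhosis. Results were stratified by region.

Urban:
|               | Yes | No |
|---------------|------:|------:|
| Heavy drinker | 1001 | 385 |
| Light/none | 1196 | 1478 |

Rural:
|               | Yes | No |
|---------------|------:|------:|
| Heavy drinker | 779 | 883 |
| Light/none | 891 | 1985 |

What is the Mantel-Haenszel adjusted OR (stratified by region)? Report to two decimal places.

2.46

OR_MH = Σ(aᵢdᵢ/nᵢ) / Σ(bᵢcᵢ/nᵢ), where nᵢ is the stratum total.
Stratum 1 (Urban): n = 4060; a·d/n = 1001·1478/4060 = 364.4034; b·c/n = 385·1196/4060 = 113.4138
Stratum 2 (Rural): n = 4538; a·d/n = 779·1985/4538 = 340.7481; b·c/n = 883·891/4538 = 173.3700
OR_MH = (364.4034 + 340.7481) / (113.4138 + 173.3700) = 705.1516 / 286.7838 = 2.45883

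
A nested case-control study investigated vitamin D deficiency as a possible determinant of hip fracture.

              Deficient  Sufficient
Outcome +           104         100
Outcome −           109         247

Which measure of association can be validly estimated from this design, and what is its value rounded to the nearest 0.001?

Reading the table with exposure as columns: a = 104 (Deficient, case), b = 109 (Deficient, non-case), c = 100 (Sufficient, case), d = 247.
This is a nested case-control study: participants were sampled on outcome status, so risks in the source population cannot be estimated directly — relative risk is not valid here. The odds ratio is the appropriate measure.
OR = (a·d)/(b·c) = (104 × 247) / (109 × 100) = 25688 / 10900 = 2.35670

2.357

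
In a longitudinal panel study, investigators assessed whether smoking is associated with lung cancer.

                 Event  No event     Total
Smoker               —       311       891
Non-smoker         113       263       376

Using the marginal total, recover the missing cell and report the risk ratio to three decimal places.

The missing cell is in the exposed row: 891 − 311 = 580.
So a = 580, b = 311, c = 113, d = 263.
RR = [a/(a+b)] / [c/(c+d)] = (580/891) / (113/376) = 0.65095/0.30053 = 2.16601

2.166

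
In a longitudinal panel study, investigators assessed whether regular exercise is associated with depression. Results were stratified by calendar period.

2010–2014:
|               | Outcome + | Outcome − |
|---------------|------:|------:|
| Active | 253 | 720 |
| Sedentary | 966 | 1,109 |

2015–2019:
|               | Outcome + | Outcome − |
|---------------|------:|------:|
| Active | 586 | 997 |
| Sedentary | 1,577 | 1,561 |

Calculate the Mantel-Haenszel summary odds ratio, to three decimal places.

0.509

OR_MH = Σ(aᵢdᵢ/nᵢ) / Σ(bᵢcᵢ/nᵢ), where nᵢ is the stratum total.
Stratum 1 (2010–2014): n = 3048; a·d/n = 253·1109/3048 = 92.0528; b·c/n = 720·966/3048 = 228.1890
Stratum 2 (2015–2019): n = 4721; a·d/n = 586·1561/4721 = 193.7611; b·c/n = 997·1577/4721 = 333.0373
OR_MH = (92.0528 + 193.7611) / (228.1890 + 333.0373) = 285.8139 / 561.2263 = 0.50927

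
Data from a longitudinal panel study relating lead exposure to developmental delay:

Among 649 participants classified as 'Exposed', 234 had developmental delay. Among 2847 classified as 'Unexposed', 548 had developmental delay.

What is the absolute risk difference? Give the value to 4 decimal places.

From the description: a = 234, b = 415, c = 548, d = 2299.
Risk in exposed = 234/649 = 0.360555; risk in unexposed = 548/2847 = 0.192483.
Risk difference = 0.360555 − 0.192483 = 0.168071

0.1681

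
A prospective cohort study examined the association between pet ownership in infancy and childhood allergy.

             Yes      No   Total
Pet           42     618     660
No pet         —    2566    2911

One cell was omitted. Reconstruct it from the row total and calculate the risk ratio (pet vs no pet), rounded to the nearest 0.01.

0.54

The missing cell is in the unexposed row: 2911 − 2566 = 345.
So a = 42, b = 618, c = 345, d = 2566.
RR = [a/(a+b)] / [c/(c+d)] = (42/660) / (345/2911) = 0.06364/0.11852 = 0.53694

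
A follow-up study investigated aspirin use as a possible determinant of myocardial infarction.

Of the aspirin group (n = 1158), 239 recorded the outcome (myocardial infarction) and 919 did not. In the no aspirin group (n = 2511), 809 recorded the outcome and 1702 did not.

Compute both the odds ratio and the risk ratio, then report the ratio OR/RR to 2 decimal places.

0.85

From the description: a = 239, b = 919, c = 809, d = 1702.
OR = (239·1702)/(919·809) = 406778/743471 = 0.54713
Risk in exposed = 239/1158 = 0.20639; risk in unexposed = 809/2511 = 0.32218; RR = 0.64060
OR/RR = 0.54713 / 0.64060 = 0.85409
The outcome is not rare, so the OR lies further from 1 than the RR.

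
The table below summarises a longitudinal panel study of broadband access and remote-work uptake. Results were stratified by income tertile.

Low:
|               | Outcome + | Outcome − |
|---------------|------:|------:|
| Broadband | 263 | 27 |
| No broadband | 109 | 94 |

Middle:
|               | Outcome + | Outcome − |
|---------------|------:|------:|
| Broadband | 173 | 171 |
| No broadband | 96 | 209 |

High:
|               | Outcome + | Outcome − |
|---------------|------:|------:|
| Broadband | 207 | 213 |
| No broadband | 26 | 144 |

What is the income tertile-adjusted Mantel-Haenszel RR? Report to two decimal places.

RR_MH = Σ(aᵢ·n₀ᵢ/nᵢ) / Σ(cᵢ·n₁ᵢ/nᵢ), with n₁ᵢ = aᵢ+bᵢ (exposed), n₀ᵢ = cᵢ+dᵢ (unexposed), nᵢ = n₁ᵢ+n₀ᵢ.
Stratum 1 (Low): n₁ = 290, n₀ = 203, n = 493; a·n₀/n = 263·203/493 = 108.2941; c·n₁/n = 109·290/493 = 64.1176
Stratum 2 (Middle): n₁ = 344, n₀ = 305, n = 649; a·n₀/n = 173·305/649 = 81.3020; c·n₁/n = 96·344/649 = 50.8844
Stratum 3 (High): n₁ = 420, n₀ = 170, n = 590; a·n₀/n = 207·170/590 = 59.6441; c·n₁/n = 26·420/590 = 18.5085
RR_MH = (108.2941 + 81.3020 + 59.6441) / (64.1176 + 50.8844 + 18.5085) = 249.2402 / 133.5106 = 1.86682

1.87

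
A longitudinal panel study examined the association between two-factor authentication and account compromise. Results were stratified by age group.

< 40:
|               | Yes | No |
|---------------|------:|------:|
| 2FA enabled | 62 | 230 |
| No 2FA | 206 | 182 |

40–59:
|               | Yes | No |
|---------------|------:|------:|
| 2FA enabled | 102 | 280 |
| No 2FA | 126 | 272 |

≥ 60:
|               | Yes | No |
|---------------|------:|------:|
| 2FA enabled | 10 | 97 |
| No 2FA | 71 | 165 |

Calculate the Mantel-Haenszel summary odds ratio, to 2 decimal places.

OR_MH = Σ(aᵢdᵢ/nᵢ) / Σ(bᵢcᵢ/nᵢ), where nᵢ is the stratum total.
Stratum 1 (< 40): n = 680; a·d/n = 62·182/680 = 16.5941; b·c/n = 230·206/680 = 69.6765
Stratum 2 (40–59): n = 780; a·d/n = 102·272/780 = 35.5692; b·c/n = 280·126/780 = 45.2308
Stratum 3 (≥ 60): n = 343; a·d/n = 10·165/343 = 4.8105; b·c/n = 97·71/343 = 20.0787
OR_MH = (16.5941 + 35.5692 + 4.8105) / (69.6765 + 45.2308 + 20.0787) = 56.9738 / 134.9860 = 0.42207

0.42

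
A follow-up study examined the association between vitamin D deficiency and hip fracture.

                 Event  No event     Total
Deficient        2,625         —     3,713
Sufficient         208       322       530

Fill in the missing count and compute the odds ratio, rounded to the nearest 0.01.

3.74

The missing cell is in the exposed row: 3713 − 2625 = 1088.
So a = 2625, b = 1088, c = 208, d = 322.
OR = (a·d)/(b·c) = (2625 × 322) / (1088 × 208) = 845250 / 226304 = 3.73502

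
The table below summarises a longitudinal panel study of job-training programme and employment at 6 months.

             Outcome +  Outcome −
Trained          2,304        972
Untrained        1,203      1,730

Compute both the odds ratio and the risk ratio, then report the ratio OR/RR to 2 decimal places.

Cells: a = 2304, b = 972, c = 1203, d = 1730.
OR = (2304·1730)/(972·1203) = 3985920/1169316 = 3.40876
Risk in exposed = 2304/3276 = 0.70330; risk in unexposed = 1203/2933 = 0.41016; RR = 1.71469
OR/RR = 3.40876 / 1.71469 = 1.98798
The outcome is not rare, so the OR lies further from 1 than the RR.

1.99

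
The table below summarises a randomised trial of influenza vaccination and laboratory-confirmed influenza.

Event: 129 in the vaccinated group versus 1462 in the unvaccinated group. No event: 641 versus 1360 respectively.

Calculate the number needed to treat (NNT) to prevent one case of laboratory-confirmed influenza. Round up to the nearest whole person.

3

Risk in treated group = 129/770 = 0.16753; risk in control = 1462/2822 = 0.51807.
Absolute risk reduction = 0.51807 − 0.16753 = 0.35054
NNT = 1 / ARR = 1 / 0.35054 = 2.853 → round up → 3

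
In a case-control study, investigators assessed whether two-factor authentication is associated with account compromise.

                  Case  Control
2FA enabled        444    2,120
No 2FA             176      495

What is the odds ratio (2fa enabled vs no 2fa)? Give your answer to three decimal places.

Cells: a = 444, b = 2120, c = 176, d = 495.
OR = (a·d)/(b·c) = (444 × 495) / (2120 × 176) = 219780 / 373120 = 0.58903
Exposure is associated with lower odds of account compromise (OR = 0.59 < 1).

0.589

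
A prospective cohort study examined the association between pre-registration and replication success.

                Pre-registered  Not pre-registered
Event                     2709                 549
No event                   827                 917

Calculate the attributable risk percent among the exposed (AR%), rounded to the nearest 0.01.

51.12

Reading the table with exposure as columns: a = 2709 (Pre-registered, case), b = 827 (Pre-registered, non-case), c = 549 (Not pre-registered, case), d = 917.
Risk in exposed = 2709/3536 = 0.76612; risk in unexposed = 549/1466 = 0.37449.
RR = 0.76612/0.37449 = 2.04578
AR% = (RR − 1)/RR × 100 = (2.04578 − 1)/2.04578 × 100 = 51.1188%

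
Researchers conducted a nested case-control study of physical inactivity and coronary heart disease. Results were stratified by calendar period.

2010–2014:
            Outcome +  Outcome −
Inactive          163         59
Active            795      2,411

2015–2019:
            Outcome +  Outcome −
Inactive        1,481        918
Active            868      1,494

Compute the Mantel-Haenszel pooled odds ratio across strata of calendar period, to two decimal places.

OR_MH = Σ(aᵢdᵢ/nᵢ) / Σ(bᵢcᵢ/nᵢ), where nᵢ is the stratum total.
Stratum 1 (2010–2014): n = 3428; a·d/n = 163·2411/3428 = 114.6421; b·c/n = 59·795/3428 = 13.6829
Stratum 2 (2015–2019): n = 4761; a·d/n = 1481·1494/4761 = 464.7372; b·c/n = 918·868/4761 = 167.3648
OR_MH = (114.6421 + 464.7372) / (13.6829 + 167.3648) = 579.3793 / 181.0477 = 3.20015

3.20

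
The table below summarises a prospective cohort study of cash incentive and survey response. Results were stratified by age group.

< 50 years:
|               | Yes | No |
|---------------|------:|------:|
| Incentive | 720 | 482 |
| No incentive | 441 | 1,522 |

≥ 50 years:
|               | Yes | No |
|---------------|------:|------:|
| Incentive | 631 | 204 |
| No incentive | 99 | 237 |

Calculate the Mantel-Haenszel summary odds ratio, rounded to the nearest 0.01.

5.62

OR_MH = Σ(aᵢdᵢ/nᵢ) / Σ(bᵢcᵢ/nᵢ), where nᵢ is the stratum total.
Stratum 1 (< 50 years): n = 3165; a·d/n = 720·1522/3165 = 346.2370; b·c/n = 482·441/3165 = 67.1602
Stratum 2 (≥ 50 years): n = 1171; a·d/n = 631·237/1171 = 127.7088; b·c/n = 204·99/1171 = 17.2468
OR_MH = (346.2370 + 127.7088) / (67.1602 + 17.2468) = 473.9458 / 84.4070 = 5.61501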